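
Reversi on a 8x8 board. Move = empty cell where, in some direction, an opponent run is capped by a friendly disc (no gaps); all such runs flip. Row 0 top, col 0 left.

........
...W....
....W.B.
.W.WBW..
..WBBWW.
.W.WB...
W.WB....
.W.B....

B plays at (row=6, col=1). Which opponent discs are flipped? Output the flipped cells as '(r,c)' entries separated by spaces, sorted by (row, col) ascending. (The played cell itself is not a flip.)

Dir NW: first cell '.' (not opp) -> no flip
Dir N: opp run (5,1), next='.' -> no flip
Dir NE: first cell '.' (not opp) -> no flip
Dir W: opp run (6,0), next=edge -> no flip
Dir E: opp run (6,2) capped by B -> flip
Dir SW: first cell '.' (not opp) -> no flip
Dir S: opp run (7,1), next=edge -> no flip
Dir SE: first cell '.' (not opp) -> no flip

Answer: (6,2)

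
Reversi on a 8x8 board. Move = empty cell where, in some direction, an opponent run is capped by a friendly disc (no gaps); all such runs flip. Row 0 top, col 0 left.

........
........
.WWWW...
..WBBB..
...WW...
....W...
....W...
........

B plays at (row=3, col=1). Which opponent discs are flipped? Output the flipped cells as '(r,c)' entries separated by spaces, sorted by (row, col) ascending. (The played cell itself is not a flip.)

Answer: (3,2)

Derivation:
Dir NW: first cell '.' (not opp) -> no flip
Dir N: opp run (2,1), next='.' -> no flip
Dir NE: opp run (2,2), next='.' -> no flip
Dir W: first cell '.' (not opp) -> no flip
Dir E: opp run (3,2) capped by B -> flip
Dir SW: first cell '.' (not opp) -> no flip
Dir S: first cell '.' (not opp) -> no flip
Dir SE: first cell '.' (not opp) -> no flip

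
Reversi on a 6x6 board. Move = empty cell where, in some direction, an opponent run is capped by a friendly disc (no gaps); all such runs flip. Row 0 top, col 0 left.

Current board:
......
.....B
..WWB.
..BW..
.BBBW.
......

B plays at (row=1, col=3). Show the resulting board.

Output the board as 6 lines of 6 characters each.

Place B at (1,3); scan 8 dirs for brackets.
Dir NW: first cell '.' (not opp) -> no flip
Dir N: first cell '.' (not opp) -> no flip
Dir NE: first cell '.' (not opp) -> no flip
Dir W: first cell '.' (not opp) -> no flip
Dir E: first cell '.' (not opp) -> no flip
Dir SW: opp run (2,2), next='.' -> no flip
Dir S: opp run (2,3) (3,3) capped by B -> flip
Dir SE: first cell 'B' (not opp) -> no flip
All flips: (2,3) (3,3)

Answer: ......
...B.B
..WBB.
..BB..
.BBBW.
......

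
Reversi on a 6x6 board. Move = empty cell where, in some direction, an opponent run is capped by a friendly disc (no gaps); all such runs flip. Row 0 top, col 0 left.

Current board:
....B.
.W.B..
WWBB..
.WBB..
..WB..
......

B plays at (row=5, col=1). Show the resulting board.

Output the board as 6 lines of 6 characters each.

Place B at (5,1); scan 8 dirs for brackets.
Dir NW: first cell '.' (not opp) -> no flip
Dir N: first cell '.' (not opp) -> no flip
Dir NE: opp run (4,2) capped by B -> flip
Dir W: first cell '.' (not opp) -> no flip
Dir E: first cell '.' (not opp) -> no flip
Dir SW: edge -> no flip
Dir S: edge -> no flip
Dir SE: edge -> no flip
All flips: (4,2)

Answer: ....B.
.W.B..
WWBB..
.WBB..
..BB..
.B....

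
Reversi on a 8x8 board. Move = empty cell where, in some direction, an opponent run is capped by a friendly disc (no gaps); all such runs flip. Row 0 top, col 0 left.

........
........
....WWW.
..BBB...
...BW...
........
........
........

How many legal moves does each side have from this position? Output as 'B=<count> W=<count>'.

-- B to move --
(1,3): no bracket -> illegal
(1,4): flips 1 -> legal
(1,5): flips 1 -> legal
(1,6): flips 1 -> legal
(1,7): no bracket -> illegal
(2,3): no bracket -> illegal
(2,7): no bracket -> illegal
(3,5): no bracket -> illegal
(3,6): no bracket -> illegal
(3,7): no bracket -> illegal
(4,5): flips 1 -> legal
(5,3): no bracket -> illegal
(5,4): flips 1 -> legal
(5,5): flips 1 -> legal
B mobility = 6
-- W to move --
(2,1): no bracket -> illegal
(2,2): flips 1 -> legal
(2,3): no bracket -> illegal
(3,1): no bracket -> illegal
(3,5): no bracket -> illegal
(4,1): no bracket -> illegal
(4,2): flips 2 -> legal
(4,5): no bracket -> illegal
(5,2): flips 2 -> legal
(5,3): no bracket -> illegal
(5,4): no bracket -> illegal
W mobility = 3

Answer: B=6 W=3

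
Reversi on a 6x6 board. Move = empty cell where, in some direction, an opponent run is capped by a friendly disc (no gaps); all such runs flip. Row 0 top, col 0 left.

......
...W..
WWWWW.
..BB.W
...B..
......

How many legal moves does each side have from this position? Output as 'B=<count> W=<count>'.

Answer: B=6 W=5

Derivation:
-- B to move --
(0,2): no bracket -> illegal
(0,3): flips 2 -> legal
(0,4): no bracket -> illegal
(1,0): flips 1 -> legal
(1,1): flips 1 -> legal
(1,2): flips 1 -> legal
(1,4): flips 1 -> legal
(1,5): flips 1 -> legal
(2,5): no bracket -> illegal
(3,0): no bracket -> illegal
(3,1): no bracket -> illegal
(3,4): no bracket -> illegal
(4,4): no bracket -> illegal
(4,5): no bracket -> illegal
B mobility = 6
-- W to move --
(3,1): no bracket -> illegal
(3,4): no bracket -> illegal
(4,1): flips 1 -> legal
(4,2): flips 2 -> legal
(4,4): flips 1 -> legal
(5,2): no bracket -> illegal
(5,3): flips 2 -> legal
(5,4): flips 2 -> legal
W mobility = 5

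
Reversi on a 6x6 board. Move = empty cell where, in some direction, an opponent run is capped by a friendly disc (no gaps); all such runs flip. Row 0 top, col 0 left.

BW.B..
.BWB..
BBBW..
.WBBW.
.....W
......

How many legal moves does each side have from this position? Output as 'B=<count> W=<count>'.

Answer: B=8 W=7

Derivation:
-- B to move --
(0,2): flips 2 -> legal
(1,0): no bracket -> illegal
(1,4): flips 1 -> legal
(2,4): flips 1 -> legal
(2,5): no bracket -> illegal
(3,0): flips 1 -> legal
(3,5): flips 1 -> legal
(4,0): flips 1 -> legal
(4,1): flips 1 -> legal
(4,2): flips 1 -> legal
(4,3): no bracket -> illegal
(4,4): no bracket -> illegal
(5,4): no bracket -> illegal
(5,5): no bracket -> illegal
B mobility = 8
-- W to move --
(0,2): no bracket -> illegal
(0,4): flips 2 -> legal
(1,0): flips 1 -> legal
(1,4): flips 1 -> legal
(2,4): no bracket -> illegal
(3,0): flips 1 -> legal
(4,1): flips 1 -> legal
(4,2): flips 2 -> legal
(4,3): flips 1 -> legal
(4,4): no bracket -> illegal
W mobility = 7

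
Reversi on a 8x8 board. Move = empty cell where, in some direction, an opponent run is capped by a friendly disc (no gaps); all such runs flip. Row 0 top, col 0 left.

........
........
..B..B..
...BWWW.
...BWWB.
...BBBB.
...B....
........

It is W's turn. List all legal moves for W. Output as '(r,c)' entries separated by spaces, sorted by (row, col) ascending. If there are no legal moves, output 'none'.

Answer: (1,1) (1,4) (1,5) (1,6) (3,2) (4,2) (4,7) (5,2) (5,7) (6,2) (6,4) (6,5) (6,6) (6,7) (7,2)

Derivation:
(1,1): flips 2 -> legal
(1,2): no bracket -> illegal
(1,3): no bracket -> illegal
(1,4): flips 1 -> legal
(1,5): flips 1 -> legal
(1,6): flips 1 -> legal
(2,1): no bracket -> illegal
(2,3): no bracket -> illegal
(2,4): no bracket -> illegal
(2,6): no bracket -> illegal
(3,1): no bracket -> illegal
(3,2): flips 1 -> legal
(3,7): no bracket -> illegal
(4,2): flips 1 -> legal
(4,7): flips 1 -> legal
(5,2): flips 1 -> legal
(5,7): flips 1 -> legal
(6,2): flips 1 -> legal
(6,4): flips 1 -> legal
(6,5): flips 1 -> legal
(6,6): flips 3 -> legal
(6,7): flips 1 -> legal
(7,2): flips 2 -> legal
(7,3): no bracket -> illegal
(7,4): no bracket -> illegal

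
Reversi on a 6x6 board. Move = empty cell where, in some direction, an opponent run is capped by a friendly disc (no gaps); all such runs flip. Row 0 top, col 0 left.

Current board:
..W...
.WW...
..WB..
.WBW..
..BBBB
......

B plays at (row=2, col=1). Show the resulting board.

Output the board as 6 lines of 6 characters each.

Answer: ..W...
.WW...
.BBB..
.WBW..
..BBBB
......

Derivation:
Place B at (2,1); scan 8 dirs for brackets.
Dir NW: first cell '.' (not opp) -> no flip
Dir N: opp run (1,1), next='.' -> no flip
Dir NE: opp run (1,2), next='.' -> no flip
Dir W: first cell '.' (not opp) -> no flip
Dir E: opp run (2,2) capped by B -> flip
Dir SW: first cell '.' (not opp) -> no flip
Dir S: opp run (3,1), next='.' -> no flip
Dir SE: first cell 'B' (not opp) -> no flip
All flips: (2,2)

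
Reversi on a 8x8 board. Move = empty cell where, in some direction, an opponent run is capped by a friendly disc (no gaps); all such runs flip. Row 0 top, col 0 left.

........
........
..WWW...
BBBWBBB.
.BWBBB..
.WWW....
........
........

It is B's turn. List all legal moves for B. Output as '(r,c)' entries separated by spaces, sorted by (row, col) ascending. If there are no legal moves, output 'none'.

(1,1): flips 2 -> legal
(1,2): flips 2 -> legal
(1,3): flips 4 -> legal
(1,4): flips 2 -> legal
(1,5): no bracket -> illegal
(2,1): no bracket -> illegal
(2,5): no bracket -> illegal
(4,0): no bracket -> illegal
(5,0): no bracket -> illegal
(5,4): no bracket -> illegal
(6,0): no bracket -> illegal
(6,1): flips 2 -> legal
(6,2): flips 3 -> legal
(6,3): flips 2 -> legal
(6,4): flips 2 -> legal

Answer: (1,1) (1,2) (1,3) (1,4) (6,1) (6,2) (6,3) (6,4)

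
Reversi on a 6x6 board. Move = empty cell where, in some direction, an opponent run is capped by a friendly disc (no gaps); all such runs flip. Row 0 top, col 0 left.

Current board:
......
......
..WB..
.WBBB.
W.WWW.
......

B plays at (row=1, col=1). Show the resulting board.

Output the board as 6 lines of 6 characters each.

Place B at (1,1); scan 8 dirs for brackets.
Dir NW: first cell '.' (not opp) -> no flip
Dir N: first cell '.' (not opp) -> no flip
Dir NE: first cell '.' (not opp) -> no flip
Dir W: first cell '.' (not opp) -> no flip
Dir E: first cell '.' (not opp) -> no flip
Dir SW: first cell '.' (not opp) -> no flip
Dir S: first cell '.' (not opp) -> no flip
Dir SE: opp run (2,2) capped by B -> flip
All flips: (2,2)

Answer: ......
.B....
..BB..
.WBBB.
W.WWW.
......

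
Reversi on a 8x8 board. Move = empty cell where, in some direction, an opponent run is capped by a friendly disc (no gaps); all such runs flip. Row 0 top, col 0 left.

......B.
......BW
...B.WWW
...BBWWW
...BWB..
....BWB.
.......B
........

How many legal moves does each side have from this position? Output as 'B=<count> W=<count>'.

-- B to move --
(0,7): no bracket -> illegal
(1,4): no bracket -> illegal
(1,5): flips 2 -> legal
(2,4): no bracket -> illegal
(4,6): flips 2 -> legal
(4,7): no bracket -> illegal
(5,3): no bracket -> illegal
(6,4): no bracket -> illegal
(6,5): flips 1 -> legal
(6,6): flips 2 -> legal
B mobility = 4
-- W to move --
(0,5): flips 1 -> legal
(0,7): flips 1 -> legal
(1,2): no bracket -> illegal
(1,3): no bracket -> illegal
(1,4): no bracket -> illegal
(1,5): flips 1 -> legal
(2,2): flips 1 -> legal
(2,4): flips 1 -> legal
(3,2): flips 2 -> legal
(4,2): flips 1 -> legal
(4,6): flips 1 -> legal
(4,7): no bracket -> illegal
(5,2): flips 2 -> legal
(5,3): flips 1 -> legal
(5,7): flips 1 -> legal
(6,3): flips 2 -> legal
(6,4): flips 1 -> legal
(6,5): no bracket -> illegal
(6,6): no bracket -> illegal
(7,6): no bracket -> illegal
(7,7): no bracket -> illegal
W mobility = 13

Answer: B=4 W=13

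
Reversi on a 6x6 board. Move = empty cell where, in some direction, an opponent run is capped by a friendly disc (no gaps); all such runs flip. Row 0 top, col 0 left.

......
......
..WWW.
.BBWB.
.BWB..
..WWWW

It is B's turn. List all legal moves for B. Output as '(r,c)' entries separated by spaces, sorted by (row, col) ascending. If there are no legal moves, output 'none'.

Answer: (1,2) (1,3) (1,4)

Derivation:
(1,1): no bracket -> illegal
(1,2): flips 2 -> legal
(1,3): flips 3 -> legal
(1,4): flips 2 -> legal
(1,5): no bracket -> illegal
(2,1): no bracket -> illegal
(2,5): no bracket -> illegal
(3,5): no bracket -> illegal
(4,4): no bracket -> illegal
(4,5): no bracket -> illegal
(5,1): no bracket -> illegal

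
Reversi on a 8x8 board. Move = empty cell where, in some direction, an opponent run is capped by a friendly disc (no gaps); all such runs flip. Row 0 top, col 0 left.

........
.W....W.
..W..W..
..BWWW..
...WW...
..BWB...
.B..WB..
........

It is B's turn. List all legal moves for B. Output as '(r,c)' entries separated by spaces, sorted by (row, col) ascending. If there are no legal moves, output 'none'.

Answer: (0,7) (1,2) (2,4) (3,6) (6,3) (7,4)

Derivation:
(0,0): no bracket -> illegal
(0,1): no bracket -> illegal
(0,2): no bracket -> illegal
(0,5): no bracket -> illegal
(0,6): no bracket -> illegal
(0,7): flips 4 -> legal
(1,0): no bracket -> illegal
(1,2): flips 1 -> legal
(1,3): no bracket -> illegal
(1,4): no bracket -> illegal
(1,5): no bracket -> illegal
(1,7): no bracket -> illegal
(2,0): no bracket -> illegal
(2,1): no bracket -> illegal
(2,3): no bracket -> illegal
(2,4): flips 2 -> legal
(2,6): no bracket -> illegal
(2,7): no bracket -> illegal
(3,1): no bracket -> illegal
(3,6): flips 3 -> legal
(4,2): no bracket -> illegal
(4,5): no bracket -> illegal
(4,6): no bracket -> illegal
(5,5): no bracket -> illegal
(6,2): no bracket -> illegal
(6,3): flips 1 -> legal
(7,3): no bracket -> illegal
(7,4): flips 1 -> legal
(7,5): no bracket -> illegal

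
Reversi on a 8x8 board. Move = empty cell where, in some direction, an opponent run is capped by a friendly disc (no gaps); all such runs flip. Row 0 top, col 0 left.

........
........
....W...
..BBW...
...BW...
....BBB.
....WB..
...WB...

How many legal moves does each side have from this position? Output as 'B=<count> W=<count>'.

-- B to move --
(1,3): no bracket -> illegal
(1,4): flips 3 -> legal
(1,5): flips 1 -> legal
(2,3): no bracket -> illegal
(2,5): flips 1 -> legal
(3,5): flips 1 -> legal
(4,5): flips 1 -> legal
(5,3): no bracket -> illegal
(6,2): no bracket -> illegal
(6,3): flips 1 -> legal
(7,2): flips 1 -> legal
(7,5): no bracket -> illegal
B mobility = 7
-- W to move --
(2,1): no bracket -> illegal
(2,2): flips 1 -> legal
(2,3): no bracket -> illegal
(3,1): flips 2 -> legal
(4,1): no bracket -> illegal
(4,2): flips 2 -> legal
(4,5): no bracket -> illegal
(4,6): flips 1 -> legal
(4,7): no bracket -> illegal
(5,2): flips 1 -> legal
(5,3): no bracket -> illegal
(5,7): no bracket -> illegal
(6,3): no bracket -> illegal
(6,6): flips 2 -> legal
(6,7): no bracket -> illegal
(7,5): flips 1 -> legal
(7,6): no bracket -> illegal
W mobility = 7

Answer: B=7 W=7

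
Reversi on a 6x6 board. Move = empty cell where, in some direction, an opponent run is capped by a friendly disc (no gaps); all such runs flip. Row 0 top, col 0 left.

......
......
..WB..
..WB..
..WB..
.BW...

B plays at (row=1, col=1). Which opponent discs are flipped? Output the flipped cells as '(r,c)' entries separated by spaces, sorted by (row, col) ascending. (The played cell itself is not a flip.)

Dir NW: first cell '.' (not opp) -> no flip
Dir N: first cell '.' (not opp) -> no flip
Dir NE: first cell '.' (not opp) -> no flip
Dir W: first cell '.' (not opp) -> no flip
Dir E: first cell '.' (not opp) -> no flip
Dir SW: first cell '.' (not opp) -> no flip
Dir S: first cell '.' (not opp) -> no flip
Dir SE: opp run (2,2) capped by B -> flip

Answer: (2,2)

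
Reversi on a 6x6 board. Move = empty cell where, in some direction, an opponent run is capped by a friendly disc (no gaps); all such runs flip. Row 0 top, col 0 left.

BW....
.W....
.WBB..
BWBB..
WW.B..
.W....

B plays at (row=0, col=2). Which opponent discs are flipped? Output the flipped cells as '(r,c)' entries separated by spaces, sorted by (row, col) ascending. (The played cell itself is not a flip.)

Answer: (0,1)

Derivation:
Dir NW: edge -> no flip
Dir N: edge -> no flip
Dir NE: edge -> no flip
Dir W: opp run (0,1) capped by B -> flip
Dir E: first cell '.' (not opp) -> no flip
Dir SW: opp run (1,1), next='.' -> no flip
Dir S: first cell '.' (not opp) -> no flip
Dir SE: first cell '.' (not opp) -> no flip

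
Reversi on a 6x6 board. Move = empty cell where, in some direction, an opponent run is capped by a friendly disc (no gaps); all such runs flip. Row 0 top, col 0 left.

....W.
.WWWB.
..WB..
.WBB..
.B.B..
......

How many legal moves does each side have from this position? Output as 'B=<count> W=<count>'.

Answer: B=7 W=7

Derivation:
-- B to move --
(0,0): flips 2 -> legal
(0,1): flips 1 -> legal
(0,2): flips 2 -> legal
(0,3): flips 1 -> legal
(0,5): no bracket -> illegal
(1,0): flips 3 -> legal
(1,5): no bracket -> illegal
(2,0): no bracket -> illegal
(2,1): flips 2 -> legal
(2,4): no bracket -> illegal
(3,0): flips 1 -> legal
(4,0): no bracket -> illegal
(4,2): no bracket -> illegal
B mobility = 7
-- W to move --
(0,3): no bracket -> illegal
(0,5): no bracket -> illegal
(1,5): flips 1 -> legal
(2,1): no bracket -> illegal
(2,4): flips 2 -> legal
(2,5): no bracket -> illegal
(3,0): no bracket -> illegal
(3,4): flips 3 -> legal
(4,0): no bracket -> illegal
(4,2): flips 1 -> legal
(4,4): flips 1 -> legal
(5,0): no bracket -> illegal
(5,1): flips 1 -> legal
(5,2): no bracket -> illegal
(5,3): flips 3 -> legal
(5,4): no bracket -> illegal
W mobility = 7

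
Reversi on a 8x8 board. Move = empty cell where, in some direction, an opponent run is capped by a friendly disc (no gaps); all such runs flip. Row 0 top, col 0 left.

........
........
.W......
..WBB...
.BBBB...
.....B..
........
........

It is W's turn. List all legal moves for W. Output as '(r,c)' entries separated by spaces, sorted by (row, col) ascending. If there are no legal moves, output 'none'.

Answer: (3,5) (5,0) (5,2) (5,4)

Derivation:
(2,2): no bracket -> illegal
(2,3): no bracket -> illegal
(2,4): no bracket -> illegal
(2,5): no bracket -> illegal
(3,0): no bracket -> illegal
(3,1): no bracket -> illegal
(3,5): flips 2 -> legal
(4,0): no bracket -> illegal
(4,5): no bracket -> illegal
(4,6): no bracket -> illegal
(5,0): flips 1 -> legal
(5,1): no bracket -> illegal
(5,2): flips 1 -> legal
(5,3): no bracket -> illegal
(5,4): flips 1 -> legal
(5,6): no bracket -> illegal
(6,4): no bracket -> illegal
(6,5): no bracket -> illegal
(6,6): no bracket -> illegal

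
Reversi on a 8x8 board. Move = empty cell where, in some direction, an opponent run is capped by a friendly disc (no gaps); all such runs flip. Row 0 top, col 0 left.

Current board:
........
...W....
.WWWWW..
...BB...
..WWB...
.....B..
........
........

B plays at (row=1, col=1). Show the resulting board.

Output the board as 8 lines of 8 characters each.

Place B at (1,1); scan 8 dirs for brackets.
Dir NW: first cell '.' (not opp) -> no flip
Dir N: first cell '.' (not opp) -> no flip
Dir NE: first cell '.' (not opp) -> no flip
Dir W: first cell '.' (not opp) -> no flip
Dir E: first cell '.' (not opp) -> no flip
Dir SW: first cell '.' (not opp) -> no flip
Dir S: opp run (2,1), next='.' -> no flip
Dir SE: opp run (2,2) capped by B -> flip
All flips: (2,2)

Answer: ........
.B.W....
.WBWWW..
...BB...
..WWB...
.....B..
........
........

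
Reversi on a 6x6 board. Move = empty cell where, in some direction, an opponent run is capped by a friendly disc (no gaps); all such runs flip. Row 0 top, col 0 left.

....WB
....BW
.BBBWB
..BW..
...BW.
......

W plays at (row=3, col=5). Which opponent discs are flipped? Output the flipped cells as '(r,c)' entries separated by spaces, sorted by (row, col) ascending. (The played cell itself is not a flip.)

Answer: (2,5)

Derivation:
Dir NW: first cell 'W' (not opp) -> no flip
Dir N: opp run (2,5) capped by W -> flip
Dir NE: edge -> no flip
Dir W: first cell '.' (not opp) -> no flip
Dir E: edge -> no flip
Dir SW: first cell 'W' (not opp) -> no flip
Dir S: first cell '.' (not opp) -> no flip
Dir SE: edge -> no flip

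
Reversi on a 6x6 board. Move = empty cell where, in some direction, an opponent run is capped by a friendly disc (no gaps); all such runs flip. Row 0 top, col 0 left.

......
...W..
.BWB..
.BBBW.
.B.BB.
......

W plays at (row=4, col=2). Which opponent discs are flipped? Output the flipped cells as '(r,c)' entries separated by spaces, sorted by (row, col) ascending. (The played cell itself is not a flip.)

Answer: (3,2)

Derivation:
Dir NW: opp run (3,1), next='.' -> no flip
Dir N: opp run (3,2) capped by W -> flip
Dir NE: opp run (3,3), next='.' -> no flip
Dir W: opp run (4,1), next='.' -> no flip
Dir E: opp run (4,3) (4,4), next='.' -> no flip
Dir SW: first cell '.' (not opp) -> no flip
Dir S: first cell '.' (not opp) -> no flip
Dir SE: first cell '.' (not opp) -> no flip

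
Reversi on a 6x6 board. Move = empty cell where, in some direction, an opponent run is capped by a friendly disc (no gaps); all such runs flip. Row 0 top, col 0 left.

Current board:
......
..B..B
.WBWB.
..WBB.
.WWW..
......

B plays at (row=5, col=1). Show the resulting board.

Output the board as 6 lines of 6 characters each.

Place B at (5,1); scan 8 dirs for brackets.
Dir NW: first cell '.' (not opp) -> no flip
Dir N: opp run (4,1), next='.' -> no flip
Dir NE: opp run (4,2) capped by B -> flip
Dir W: first cell '.' (not opp) -> no flip
Dir E: first cell '.' (not opp) -> no flip
Dir SW: edge -> no flip
Dir S: edge -> no flip
Dir SE: edge -> no flip
All flips: (4,2)

Answer: ......
..B..B
.WBWB.
..WBB.
.WBW..
.B....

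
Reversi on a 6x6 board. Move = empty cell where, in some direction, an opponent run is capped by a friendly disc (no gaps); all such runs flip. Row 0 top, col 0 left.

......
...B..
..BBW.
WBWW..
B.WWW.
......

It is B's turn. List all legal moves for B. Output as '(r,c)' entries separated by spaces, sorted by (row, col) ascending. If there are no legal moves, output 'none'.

(1,4): no bracket -> illegal
(1,5): no bracket -> illegal
(2,0): flips 1 -> legal
(2,1): no bracket -> illegal
(2,5): flips 1 -> legal
(3,4): flips 2 -> legal
(3,5): flips 1 -> legal
(4,1): flips 1 -> legal
(4,5): no bracket -> illegal
(5,1): no bracket -> illegal
(5,2): flips 2 -> legal
(5,3): flips 3 -> legal
(5,4): no bracket -> illegal
(5,5): flips 2 -> legal

Answer: (2,0) (2,5) (3,4) (3,5) (4,1) (5,2) (5,3) (5,5)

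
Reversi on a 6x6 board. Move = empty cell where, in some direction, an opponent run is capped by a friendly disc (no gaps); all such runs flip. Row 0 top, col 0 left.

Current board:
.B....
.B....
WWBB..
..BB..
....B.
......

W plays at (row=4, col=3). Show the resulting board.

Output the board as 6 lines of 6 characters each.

Place W at (4,3); scan 8 dirs for brackets.
Dir NW: opp run (3,2) capped by W -> flip
Dir N: opp run (3,3) (2,3), next='.' -> no flip
Dir NE: first cell '.' (not opp) -> no flip
Dir W: first cell '.' (not opp) -> no flip
Dir E: opp run (4,4), next='.' -> no flip
Dir SW: first cell '.' (not opp) -> no flip
Dir S: first cell '.' (not opp) -> no flip
Dir SE: first cell '.' (not opp) -> no flip
All flips: (3,2)

Answer: .B....
.B....
WWBB..
..WB..
...WB.
......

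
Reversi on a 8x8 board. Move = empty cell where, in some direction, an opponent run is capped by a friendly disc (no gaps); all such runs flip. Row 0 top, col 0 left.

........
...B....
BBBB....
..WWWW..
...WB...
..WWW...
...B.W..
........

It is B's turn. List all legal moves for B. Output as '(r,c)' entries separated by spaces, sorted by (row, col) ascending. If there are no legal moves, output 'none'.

Answer: (2,4) (2,6) (4,1) (4,2) (4,5) (6,2) (6,4) (7,6)

Derivation:
(2,4): flips 1 -> legal
(2,5): no bracket -> illegal
(2,6): flips 1 -> legal
(3,1): no bracket -> illegal
(3,6): no bracket -> illegal
(4,1): flips 2 -> legal
(4,2): flips 2 -> legal
(4,5): flips 2 -> legal
(4,6): no bracket -> illegal
(5,1): no bracket -> illegal
(5,5): no bracket -> illegal
(5,6): no bracket -> illegal
(6,1): no bracket -> illegal
(6,2): flips 1 -> legal
(6,4): flips 1 -> legal
(6,6): no bracket -> illegal
(7,4): no bracket -> illegal
(7,5): no bracket -> illegal
(7,6): flips 4 -> legal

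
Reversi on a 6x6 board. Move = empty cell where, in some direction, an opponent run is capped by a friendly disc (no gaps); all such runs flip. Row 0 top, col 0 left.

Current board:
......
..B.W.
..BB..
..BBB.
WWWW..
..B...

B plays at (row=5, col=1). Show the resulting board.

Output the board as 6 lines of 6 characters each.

Answer: ......
..B.W.
..BB..
..BBB.
WWBW..
.BB...

Derivation:
Place B at (5,1); scan 8 dirs for brackets.
Dir NW: opp run (4,0), next=edge -> no flip
Dir N: opp run (4,1), next='.' -> no flip
Dir NE: opp run (4,2) capped by B -> flip
Dir W: first cell '.' (not opp) -> no flip
Dir E: first cell 'B' (not opp) -> no flip
Dir SW: edge -> no flip
Dir S: edge -> no flip
Dir SE: edge -> no flip
All flips: (4,2)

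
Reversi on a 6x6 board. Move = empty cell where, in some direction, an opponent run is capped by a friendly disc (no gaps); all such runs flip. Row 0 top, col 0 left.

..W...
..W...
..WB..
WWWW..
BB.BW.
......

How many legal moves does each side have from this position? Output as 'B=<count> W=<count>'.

Answer: B=5 W=10

Derivation:
-- B to move --
(0,1): flips 1 -> legal
(0,3): no bracket -> illegal
(1,1): no bracket -> illegal
(1,3): flips 2 -> legal
(2,0): flips 1 -> legal
(2,1): flips 3 -> legal
(2,4): no bracket -> illegal
(3,4): no bracket -> illegal
(3,5): no bracket -> illegal
(4,2): no bracket -> illegal
(4,5): flips 1 -> legal
(5,3): no bracket -> illegal
(5,4): no bracket -> illegal
(5,5): no bracket -> illegal
B mobility = 5
-- W to move --
(1,3): flips 1 -> legal
(1,4): flips 1 -> legal
(2,4): flips 1 -> legal
(3,4): flips 1 -> legal
(4,2): flips 1 -> legal
(5,0): flips 2 -> legal
(5,1): flips 1 -> legal
(5,2): flips 1 -> legal
(5,3): flips 1 -> legal
(5,4): flips 1 -> legal
W mobility = 10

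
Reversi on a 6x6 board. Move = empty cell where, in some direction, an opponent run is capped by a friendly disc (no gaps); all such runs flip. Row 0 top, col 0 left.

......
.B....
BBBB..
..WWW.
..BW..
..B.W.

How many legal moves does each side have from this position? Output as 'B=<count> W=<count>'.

-- B to move --
(2,4): flips 1 -> legal
(2,5): flips 2 -> legal
(3,1): no bracket -> illegal
(3,5): no bracket -> illegal
(4,1): flips 1 -> legal
(4,4): flips 2 -> legal
(4,5): flips 1 -> legal
(5,3): flips 2 -> legal
(5,5): no bracket -> illegal
B mobility = 6
-- W to move --
(0,0): flips 2 -> legal
(0,1): no bracket -> illegal
(0,2): no bracket -> illegal
(1,0): flips 1 -> legal
(1,2): flips 2 -> legal
(1,3): flips 1 -> legal
(1,4): flips 1 -> legal
(2,4): no bracket -> illegal
(3,0): no bracket -> illegal
(3,1): no bracket -> illegal
(4,1): flips 1 -> legal
(5,1): flips 1 -> legal
(5,3): no bracket -> illegal
W mobility = 7

Answer: B=6 W=7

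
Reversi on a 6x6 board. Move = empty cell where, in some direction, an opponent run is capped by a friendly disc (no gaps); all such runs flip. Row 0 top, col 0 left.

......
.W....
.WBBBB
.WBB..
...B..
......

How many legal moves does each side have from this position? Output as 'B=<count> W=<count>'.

-- B to move --
(0,0): flips 1 -> legal
(0,1): no bracket -> illegal
(0,2): no bracket -> illegal
(1,0): flips 1 -> legal
(1,2): no bracket -> illegal
(2,0): flips 1 -> legal
(3,0): flips 1 -> legal
(4,0): flips 1 -> legal
(4,1): no bracket -> illegal
(4,2): no bracket -> illegal
B mobility = 5
-- W to move --
(1,2): no bracket -> illegal
(1,3): flips 1 -> legal
(1,4): no bracket -> illegal
(1,5): no bracket -> illegal
(3,4): flips 2 -> legal
(3,5): no bracket -> illegal
(4,1): no bracket -> illegal
(4,2): no bracket -> illegal
(4,4): flips 2 -> legal
(5,2): no bracket -> illegal
(5,3): no bracket -> illegal
(5,4): flips 2 -> legal
W mobility = 4

Answer: B=5 W=4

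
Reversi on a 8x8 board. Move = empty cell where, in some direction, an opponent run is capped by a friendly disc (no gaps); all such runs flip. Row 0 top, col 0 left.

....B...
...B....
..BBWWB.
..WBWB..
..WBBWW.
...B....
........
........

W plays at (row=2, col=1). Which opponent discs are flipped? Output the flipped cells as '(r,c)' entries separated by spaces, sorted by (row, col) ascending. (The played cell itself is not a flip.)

Dir NW: first cell '.' (not opp) -> no flip
Dir N: first cell '.' (not opp) -> no flip
Dir NE: first cell '.' (not opp) -> no flip
Dir W: first cell '.' (not opp) -> no flip
Dir E: opp run (2,2) (2,3) capped by W -> flip
Dir SW: first cell '.' (not opp) -> no flip
Dir S: first cell '.' (not opp) -> no flip
Dir SE: first cell 'W' (not opp) -> no flip

Answer: (2,2) (2,3)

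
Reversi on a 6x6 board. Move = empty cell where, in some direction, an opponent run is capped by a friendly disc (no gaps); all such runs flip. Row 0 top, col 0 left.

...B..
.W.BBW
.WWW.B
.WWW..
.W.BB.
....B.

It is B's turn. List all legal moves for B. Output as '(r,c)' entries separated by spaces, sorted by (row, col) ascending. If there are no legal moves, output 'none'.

Answer: (0,0) (0,5) (1,0) (4,0) (5,0)

Derivation:
(0,0): flips 3 -> legal
(0,1): no bracket -> illegal
(0,2): no bracket -> illegal
(0,4): no bracket -> illegal
(0,5): flips 1 -> legal
(1,0): flips 2 -> legal
(1,2): no bracket -> illegal
(2,0): no bracket -> illegal
(2,4): no bracket -> illegal
(3,0): no bracket -> illegal
(3,4): no bracket -> illegal
(4,0): flips 2 -> legal
(4,2): no bracket -> illegal
(5,0): flips 3 -> legal
(5,1): no bracket -> illegal
(5,2): no bracket -> illegal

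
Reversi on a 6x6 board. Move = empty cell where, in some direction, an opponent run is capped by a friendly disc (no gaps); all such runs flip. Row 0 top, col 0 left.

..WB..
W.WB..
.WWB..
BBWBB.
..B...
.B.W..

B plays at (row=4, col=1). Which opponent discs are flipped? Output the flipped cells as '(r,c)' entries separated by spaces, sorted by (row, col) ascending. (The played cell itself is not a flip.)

Answer: (3,2)

Derivation:
Dir NW: first cell 'B' (not opp) -> no flip
Dir N: first cell 'B' (not opp) -> no flip
Dir NE: opp run (3,2) capped by B -> flip
Dir W: first cell '.' (not opp) -> no flip
Dir E: first cell 'B' (not opp) -> no flip
Dir SW: first cell '.' (not opp) -> no flip
Dir S: first cell 'B' (not opp) -> no flip
Dir SE: first cell '.' (not opp) -> no flip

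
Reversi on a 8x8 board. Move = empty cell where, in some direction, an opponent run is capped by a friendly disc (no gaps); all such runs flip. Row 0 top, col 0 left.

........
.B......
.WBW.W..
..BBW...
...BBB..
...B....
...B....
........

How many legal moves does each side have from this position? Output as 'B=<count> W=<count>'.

-- B to move --
(1,0): flips 1 -> legal
(1,2): flips 2 -> legal
(1,3): flips 1 -> legal
(1,4): flips 1 -> legal
(1,5): no bracket -> illegal
(1,6): flips 2 -> legal
(2,0): flips 1 -> legal
(2,4): flips 2 -> legal
(2,6): no bracket -> illegal
(3,0): no bracket -> illegal
(3,1): flips 1 -> legal
(3,5): flips 1 -> legal
(3,6): no bracket -> illegal
B mobility = 9
-- W to move --
(0,0): no bracket -> illegal
(0,1): flips 1 -> legal
(0,2): no bracket -> illegal
(1,0): no bracket -> illegal
(1,2): no bracket -> illegal
(1,3): no bracket -> illegal
(2,0): no bracket -> illegal
(2,4): no bracket -> illegal
(3,1): flips 2 -> legal
(3,5): no bracket -> illegal
(3,6): no bracket -> illegal
(4,1): flips 1 -> legal
(4,2): no bracket -> illegal
(4,6): no bracket -> illegal
(5,2): flips 1 -> legal
(5,4): flips 3 -> legal
(5,5): no bracket -> illegal
(5,6): flips 1 -> legal
(6,2): no bracket -> illegal
(6,4): no bracket -> illegal
(7,2): no bracket -> illegal
(7,3): flips 4 -> legal
(7,4): no bracket -> illegal
W mobility = 7

Answer: B=9 W=7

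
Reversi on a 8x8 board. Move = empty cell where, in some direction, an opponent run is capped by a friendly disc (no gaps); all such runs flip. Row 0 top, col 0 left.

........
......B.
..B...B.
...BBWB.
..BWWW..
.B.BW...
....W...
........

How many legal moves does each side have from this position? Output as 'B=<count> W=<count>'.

Answer: B=7 W=13

Derivation:
-- B to move --
(2,4): no bracket -> illegal
(2,5): no bracket -> illegal
(3,2): no bracket -> illegal
(4,6): flips 3 -> legal
(5,2): flips 1 -> legal
(5,5): flips 2 -> legal
(5,6): flips 1 -> legal
(6,3): flips 2 -> legal
(6,5): no bracket -> illegal
(7,3): no bracket -> illegal
(7,4): flips 3 -> legal
(7,5): flips 1 -> legal
B mobility = 7
-- W to move --
(0,5): no bracket -> illegal
(0,6): no bracket -> illegal
(0,7): no bracket -> illegal
(1,1): flips 2 -> legal
(1,2): no bracket -> illegal
(1,3): no bracket -> illegal
(1,5): no bracket -> illegal
(1,7): flips 1 -> legal
(2,1): no bracket -> illegal
(2,3): flips 2 -> legal
(2,4): flips 1 -> legal
(2,5): flips 1 -> legal
(2,7): flips 1 -> legal
(3,1): flips 2 -> legal
(3,2): flips 2 -> legal
(3,7): flips 1 -> legal
(4,0): no bracket -> illegal
(4,1): flips 1 -> legal
(4,6): no bracket -> illegal
(4,7): no bracket -> illegal
(5,0): no bracket -> illegal
(5,2): flips 1 -> legal
(6,0): no bracket -> illegal
(6,1): no bracket -> illegal
(6,2): flips 1 -> legal
(6,3): flips 1 -> legal
W mobility = 13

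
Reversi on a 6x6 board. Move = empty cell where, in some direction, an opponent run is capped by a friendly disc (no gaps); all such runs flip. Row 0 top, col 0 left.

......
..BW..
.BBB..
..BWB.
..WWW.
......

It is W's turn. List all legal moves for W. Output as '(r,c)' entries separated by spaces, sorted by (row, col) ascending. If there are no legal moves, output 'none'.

(0,1): no bracket -> illegal
(0,2): flips 3 -> legal
(0,3): no bracket -> illegal
(1,0): flips 2 -> legal
(1,1): flips 2 -> legal
(1,4): no bracket -> illegal
(2,0): no bracket -> illegal
(2,4): flips 1 -> legal
(2,5): flips 1 -> legal
(3,0): no bracket -> illegal
(3,1): flips 2 -> legal
(3,5): flips 1 -> legal
(4,1): no bracket -> illegal
(4,5): no bracket -> illegal

Answer: (0,2) (1,0) (1,1) (2,4) (2,5) (3,1) (3,5)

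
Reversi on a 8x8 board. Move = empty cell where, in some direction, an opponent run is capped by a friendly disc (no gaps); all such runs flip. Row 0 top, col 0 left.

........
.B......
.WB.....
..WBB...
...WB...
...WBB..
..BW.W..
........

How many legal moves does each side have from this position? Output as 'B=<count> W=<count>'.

-- B to move --
(1,0): flips 3 -> legal
(1,2): no bracket -> illegal
(2,0): flips 1 -> legal
(2,3): no bracket -> illegal
(3,0): no bracket -> illegal
(3,1): flips 2 -> legal
(4,1): no bracket -> illegal
(4,2): flips 2 -> legal
(5,2): flips 2 -> legal
(5,6): no bracket -> illegal
(6,4): flips 1 -> legal
(6,6): no bracket -> illegal
(7,2): flips 1 -> legal
(7,3): flips 3 -> legal
(7,4): no bracket -> illegal
(7,5): flips 1 -> legal
(7,6): flips 1 -> legal
B mobility = 10
-- W to move --
(0,0): no bracket -> illegal
(0,1): flips 1 -> legal
(0,2): no bracket -> illegal
(1,0): no bracket -> illegal
(1,2): flips 1 -> legal
(1,3): no bracket -> illegal
(2,0): no bracket -> illegal
(2,3): flips 2 -> legal
(2,4): no bracket -> illegal
(2,5): flips 1 -> legal
(3,1): no bracket -> illegal
(3,5): flips 3 -> legal
(4,2): no bracket -> illegal
(4,5): flips 3 -> legal
(4,6): no bracket -> illegal
(5,1): no bracket -> illegal
(5,2): no bracket -> illegal
(5,6): flips 2 -> legal
(6,1): flips 1 -> legal
(6,4): no bracket -> illegal
(6,6): no bracket -> illegal
(7,1): flips 1 -> legal
(7,2): no bracket -> illegal
(7,3): no bracket -> illegal
W mobility = 9

Answer: B=10 W=9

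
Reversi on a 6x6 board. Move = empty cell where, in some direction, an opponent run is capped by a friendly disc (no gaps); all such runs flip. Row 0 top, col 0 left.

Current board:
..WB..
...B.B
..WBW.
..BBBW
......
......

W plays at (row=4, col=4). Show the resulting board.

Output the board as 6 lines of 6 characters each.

Answer: ..WB..
...B.B
..WBW.
..BWWW
....W.
......

Derivation:
Place W at (4,4); scan 8 dirs for brackets.
Dir NW: opp run (3,3) capped by W -> flip
Dir N: opp run (3,4) capped by W -> flip
Dir NE: first cell 'W' (not opp) -> no flip
Dir W: first cell '.' (not opp) -> no flip
Dir E: first cell '.' (not opp) -> no flip
Dir SW: first cell '.' (not opp) -> no flip
Dir S: first cell '.' (not opp) -> no flip
Dir SE: first cell '.' (not opp) -> no flip
All flips: (3,3) (3,4)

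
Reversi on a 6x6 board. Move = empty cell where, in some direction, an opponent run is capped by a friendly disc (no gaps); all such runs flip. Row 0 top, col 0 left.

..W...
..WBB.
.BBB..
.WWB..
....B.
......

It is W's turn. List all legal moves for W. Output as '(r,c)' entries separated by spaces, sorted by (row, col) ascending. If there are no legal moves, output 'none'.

Answer: (0,4) (0,5) (1,0) (1,1) (1,5) (2,4) (3,0) (3,4)

Derivation:
(0,3): no bracket -> illegal
(0,4): flips 2 -> legal
(0,5): flips 2 -> legal
(1,0): flips 1 -> legal
(1,1): flips 1 -> legal
(1,5): flips 2 -> legal
(2,0): no bracket -> illegal
(2,4): flips 1 -> legal
(2,5): no bracket -> illegal
(3,0): flips 1 -> legal
(3,4): flips 2 -> legal
(3,5): no bracket -> illegal
(4,2): no bracket -> illegal
(4,3): no bracket -> illegal
(4,5): no bracket -> illegal
(5,3): no bracket -> illegal
(5,4): no bracket -> illegal
(5,5): no bracket -> illegal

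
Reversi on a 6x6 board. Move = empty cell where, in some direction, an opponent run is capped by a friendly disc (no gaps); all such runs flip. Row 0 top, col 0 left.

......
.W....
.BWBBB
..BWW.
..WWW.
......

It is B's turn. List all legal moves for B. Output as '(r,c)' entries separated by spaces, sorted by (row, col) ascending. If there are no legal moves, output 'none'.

Answer: (0,1) (1,2) (3,5) (4,5) (5,1) (5,2) (5,3) (5,4)

Derivation:
(0,0): no bracket -> illegal
(0,1): flips 1 -> legal
(0,2): no bracket -> illegal
(1,0): no bracket -> illegal
(1,2): flips 1 -> legal
(1,3): no bracket -> illegal
(2,0): no bracket -> illegal
(3,1): no bracket -> illegal
(3,5): flips 2 -> legal
(4,1): no bracket -> illegal
(4,5): flips 1 -> legal
(5,1): flips 2 -> legal
(5,2): flips 3 -> legal
(5,3): flips 2 -> legal
(5,4): flips 3 -> legal
(5,5): no bracket -> illegal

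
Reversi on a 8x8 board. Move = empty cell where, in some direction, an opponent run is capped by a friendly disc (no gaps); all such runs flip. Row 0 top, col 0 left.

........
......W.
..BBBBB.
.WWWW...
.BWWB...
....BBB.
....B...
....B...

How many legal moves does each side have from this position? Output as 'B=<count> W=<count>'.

Answer: B=8 W=12

Derivation:
-- B to move --
(0,5): no bracket -> illegal
(0,6): flips 1 -> legal
(0,7): flips 1 -> legal
(1,5): no bracket -> illegal
(1,7): no bracket -> illegal
(2,0): no bracket -> illegal
(2,1): flips 3 -> legal
(2,7): no bracket -> illegal
(3,0): no bracket -> illegal
(3,5): no bracket -> illegal
(4,0): flips 1 -> legal
(4,5): flips 1 -> legal
(5,1): flips 2 -> legal
(5,2): flips 4 -> legal
(5,3): flips 2 -> legal
B mobility = 8
-- W to move --
(1,1): flips 1 -> legal
(1,2): flips 2 -> legal
(1,3): flips 2 -> legal
(1,4): flips 2 -> legal
(1,5): flips 1 -> legal
(1,7): no bracket -> illegal
(2,1): no bracket -> illegal
(2,7): no bracket -> illegal
(3,0): no bracket -> illegal
(3,5): no bracket -> illegal
(3,6): flips 1 -> legal
(3,7): no bracket -> illegal
(4,0): flips 1 -> legal
(4,5): flips 1 -> legal
(4,6): no bracket -> illegal
(4,7): no bracket -> illegal
(5,0): flips 1 -> legal
(5,1): flips 1 -> legal
(5,2): no bracket -> illegal
(5,3): no bracket -> illegal
(5,7): no bracket -> illegal
(6,3): no bracket -> illegal
(6,5): flips 1 -> legal
(6,6): flips 2 -> legal
(6,7): no bracket -> illegal
(7,3): no bracket -> illegal
(7,5): no bracket -> illegal
W mobility = 12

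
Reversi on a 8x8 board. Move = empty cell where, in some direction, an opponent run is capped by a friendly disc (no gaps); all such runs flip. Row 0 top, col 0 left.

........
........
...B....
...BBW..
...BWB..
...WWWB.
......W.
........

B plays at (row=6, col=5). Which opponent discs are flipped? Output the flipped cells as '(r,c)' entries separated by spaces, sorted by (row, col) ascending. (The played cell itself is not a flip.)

Dir NW: opp run (5,4) capped by B -> flip
Dir N: opp run (5,5) capped by B -> flip
Dir NE: first cell 'B' (not opp) -> no flip
Dir W: first cell '.' (not opp) -> no flip
Dir E: opp run (6,6), next='.' -> no flip
Dir SW: first cell '.' (not opp) -> no flip
Dir S: first cell '.' (not opp) -> no flip
Dir SE: first cell '.' (not opp) -> no flip

Answer: (5,4) (5,5)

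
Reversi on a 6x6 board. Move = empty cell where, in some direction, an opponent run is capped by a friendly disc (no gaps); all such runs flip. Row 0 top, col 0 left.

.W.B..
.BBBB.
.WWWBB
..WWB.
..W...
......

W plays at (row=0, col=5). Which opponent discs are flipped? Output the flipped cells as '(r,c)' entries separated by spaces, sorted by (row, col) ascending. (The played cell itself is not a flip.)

Dir NW: edge -> no flip
Dir N: edge -> no flip
Dir NE: edge -> no flip
Dir W: first cell '.' (not opp) -> no flip
Dir E: edge -> no flip
Dir SW: opp run (1,4) capped by W -> flip
Dir S: first cell '.' (not opp) -> no flip
Dir SE: edge -> no flip

Answer: (1,4)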